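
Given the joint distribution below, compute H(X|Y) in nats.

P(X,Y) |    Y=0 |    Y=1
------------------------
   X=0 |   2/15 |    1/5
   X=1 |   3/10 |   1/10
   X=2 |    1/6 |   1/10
1.0379 nats

Using the chain rule: H(X|Y) = H(X,Y) - H(Y)

First, compute H(X,Y) = 1.7109 nats

Marginal P(Y) = (3/5, 2/5)
H(Y) = 0.6730 nats

H(X|Y) = H(X,Y) - H(Y) = 1.7109 - 0.6730 = 1.0379 nats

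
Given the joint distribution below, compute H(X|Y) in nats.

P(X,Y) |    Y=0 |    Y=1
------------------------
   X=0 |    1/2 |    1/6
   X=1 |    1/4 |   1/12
0.6365 nats

Using the chain rule: H(X|Y) = H(X,Y) - H(Y)

First, compute H(X,Y) = 1.1988 nats

Marginal P(Y) = (3/4, 1/4)
H(Y) = 0.5623 nats

H(X|Y) = H(X,Y) - H(Y) = 1.1988 - 0.5623 = 0.6365 nats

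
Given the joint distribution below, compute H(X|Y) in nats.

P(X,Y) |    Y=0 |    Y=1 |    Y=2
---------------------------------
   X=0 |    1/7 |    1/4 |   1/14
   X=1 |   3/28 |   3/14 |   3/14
0.6518 nats

Using the chain rule: H(X|Y) = H(X,Y) - H(Y)

First, compute H(X,Y) = 1.7126 nats

Marginal P(Y) = (1/4, 13/28, 2/7)
H(Y) = 1.0607 nats

H(X|Y) = H(X,Y) - H(Y) = 1.7126 - 1.0607 = 0.6518 nats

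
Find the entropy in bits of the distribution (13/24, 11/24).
0.9950 bits

Shannon entropy is H(X) = -Σ p(x) log p(x).

For P = (13/24, 11/24):
H = -13/24 × log_2(13/24) -11/24 × log_2(11/24)
H = 0.9950 bits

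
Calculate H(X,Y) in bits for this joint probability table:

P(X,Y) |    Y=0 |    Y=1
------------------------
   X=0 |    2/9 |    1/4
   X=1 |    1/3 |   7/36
1.9699 bits

Joint entropy is H(X,Y) = -Σ_{x,y} p(x,y) log p(x,y).

Summing over all non-zero entries:
H(X,Y) = -[2/9·log_2(2/9) + 1/4·log_2(1/4) + 1/3·log_2(1/3) + 7/36·log_2(7/36)]
H(X,Y) = 1.9699 bits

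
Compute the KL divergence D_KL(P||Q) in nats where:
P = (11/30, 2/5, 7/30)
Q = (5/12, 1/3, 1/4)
0.0100 nats

KL divergence: D_KL(P||Q) = Σ p(x) log(p(x)/q(x))

Computing term by term:
  x=0: 11/30 × log_e[(11/30)/(5/12)] = 11/30 × -0.1278 = -0.0469
  x=1: 2/5 × log_e[(2/5)/(1/3)] = 2/5 × 0.1823 = 0.0729
  x=2: 7/30 × log_e[(7/30)/(1/4)] = 7/30 × -0.0690 = -0.0161

D_KL(P||Q) = 0.0100 nats

Note: KL divergence is always non-negative and equals 0 iff P = Q.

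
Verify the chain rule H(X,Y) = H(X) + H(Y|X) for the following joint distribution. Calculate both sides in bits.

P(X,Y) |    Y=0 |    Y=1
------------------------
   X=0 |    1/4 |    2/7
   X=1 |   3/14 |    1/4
H(X,Y) = 1.9926, H(X) = 0.9963, H(Y|X) = 0.9963 (all in bits)

Chain rule: H(X,Y) = H(X) + H(Y|X)

Left side — joint entropy directly:
H(X,Y) = -Σ p(x,y) log p(x,y) = 1.9926 bits

Right side — compute H(Y|X) from the conditional distributions:
P(X) = (15/28, 13/28), so H(X) = 0.9963 bits
H(Y|X) = Σ_x P(X=x) · H(Y|X=x):
  P(Y|X=0) = (7/15, 8/15), H(Y|X=0) = 0.9968, weight P(X=0) = 15/28
  P(Y|X=1) = (6/13, 7/13), H(Y|X=1) = 0.9957, weight P(X=1) = 13/28
H(Y|X) = 0.9963 bits

H(X) + H(Y|X) = 0.9963 + 0.9963 = 1.9926 bits

Both sides equal 1.9926 bits. ✓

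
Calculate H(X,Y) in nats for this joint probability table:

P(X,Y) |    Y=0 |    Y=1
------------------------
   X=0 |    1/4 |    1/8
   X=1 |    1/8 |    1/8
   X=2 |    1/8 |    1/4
1.7329 nats

Joint entropy is H(X,Y) = -Σ_{x,y} p(x,y) log p(x,y).

Summing over all non-zero entries:
H(X,Y) = -[1/4·log_e(1/4) + 1/8·log_e(1/8) + 1/8·log_e(1/8) + 1/8·log_e(1/8) + 1/8·log_e(1/8) + 1/4·log_e(1/4)]
H(X,Y) = 1.7329 nats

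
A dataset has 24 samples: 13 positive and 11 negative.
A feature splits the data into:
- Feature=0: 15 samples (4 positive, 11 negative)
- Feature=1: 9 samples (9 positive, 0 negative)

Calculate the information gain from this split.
0.4721 bits

Information Gain = H(Y) - H(Y|Feature)

Before split:
P(positive) = 13/24 = 0.5417
H(Y) = 0.9950 bits

After split:
Feature=0: H = 0.8366 bits (weight = 15/24)
Feature=1: H = 0.0000 bits (weight = 9/24)
H(Y|Feature) = (15/24)×0.8366 + (9/24)×0.0000 = 0.5229 bits

Information Gain = 0.9950 - 0.5229 = 0.4721 bits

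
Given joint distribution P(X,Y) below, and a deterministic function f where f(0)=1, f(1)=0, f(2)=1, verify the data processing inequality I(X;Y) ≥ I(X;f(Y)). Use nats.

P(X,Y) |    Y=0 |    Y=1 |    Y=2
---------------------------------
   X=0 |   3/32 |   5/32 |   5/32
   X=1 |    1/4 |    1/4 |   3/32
I(X;Y) = 0.0380, I(X;f(Y)) = 0.0007, inequality holds: 0.0380 ≥ 0.0007

Data Processing Inequality: For any Markov chain X → Y → Z, we have I(X;Y) ≥ I(X;Z).

Here Z = f(Y) is a deterministic function of Y, forming X → Y → Z.

Original I(X;Y) = 0.0380 nats

After applying f:
P(X,Z) where Z=f(Y):
- P(X,Z=0) = P(X,Y=1)
- P(X,Z=1) = P(X,Y=0) + P(X,Y=2)

I(X;Z) = I(X;f(Y)) = 0.0007 nats

Verification: 0.0380 ≥ 0.0007 ✓

Information cannot be created by processing; the function f can only lose information about X.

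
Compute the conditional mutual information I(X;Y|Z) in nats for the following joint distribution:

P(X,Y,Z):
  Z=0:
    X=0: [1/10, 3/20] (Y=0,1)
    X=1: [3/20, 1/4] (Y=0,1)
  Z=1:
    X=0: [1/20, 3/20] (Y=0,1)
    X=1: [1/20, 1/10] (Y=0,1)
0.0017 nats

Conditional mutual information: I(X;Y|Z) = H(X|Z) + H(Y|Z) - H(X,Y|Z)

H(Z) = 0.6474
H(X,Z) = 1.3195 → H(X|Z) = 0.6721
H(Y,Z) = 1.2899 → H(Y|Z) = 0.6425
H(X,Y,Z) = 1.9604 → H(X,Y|Z) = 1.3129

I(X;Y|Z) = 0.6721 + 0.6425 - 1.3129 = 0.0017 nats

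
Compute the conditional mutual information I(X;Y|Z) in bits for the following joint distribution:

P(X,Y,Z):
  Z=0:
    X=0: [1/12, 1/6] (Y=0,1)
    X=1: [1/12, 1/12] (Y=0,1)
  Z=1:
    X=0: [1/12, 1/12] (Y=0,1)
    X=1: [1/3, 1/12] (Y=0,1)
0.0443 bits

Conditional mutual information: I(X;Y|Z) = H(X|Z) + H(Y|Z) - H(X,Y|Z)

H(Z) = 0.9799
H(X,Z) = 1.8879 → H(X|Z) = 0.9080
H(Y,Z) = 1.8879 → H(Y|Z) = 0.9080
H(X,Y,Z) = 2.7516 → H(X,Y|Z) = 1.7718

I(X;Y|Z) = 0.9080 + 0.9080 - 1.7718 = 0.0443 bits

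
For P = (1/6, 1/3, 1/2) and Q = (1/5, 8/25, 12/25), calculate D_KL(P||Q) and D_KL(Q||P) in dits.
D_KL(P||Q) = 0.0016, D_KL(Q||P) = 0.0017

KL divergence is not symmetric: D_KL(P||Q) ≠ D_KL(Q||P) in general.

D_KL(P||Q) = 0.0016 dits
D_KL(Q||P) = 0.0017 dits

No, they are not equal!

This asymmetry is why KL divergence is not a true distance metric.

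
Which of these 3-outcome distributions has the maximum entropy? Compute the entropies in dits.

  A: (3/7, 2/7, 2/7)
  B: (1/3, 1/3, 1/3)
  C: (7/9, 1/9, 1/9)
B

For a discrete distribution over n outcomes, entropy is maximized by the uniform distribution.

Computing entropies:
H(A) = 0.4686 dits
H(B) = 0.4771 dits
H(C) = 0.2969 dits

The uniform distribution (where all probabilities equal 1/3) achieves the maximum entropy of log_10(3) = 0.4771 dits.

Distribution B has the highest entropy.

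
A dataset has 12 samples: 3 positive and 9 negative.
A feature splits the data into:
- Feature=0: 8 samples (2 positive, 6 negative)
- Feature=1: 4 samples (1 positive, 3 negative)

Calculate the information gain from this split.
0.0000 bits

Information Gain = H(Y) - H(Y|Feature)

Before split:
P(positive) = 3/12 = 0.2500
H(Y) = 0.8113 bits

After split:
Feature=0: H = 0.8113 bits (weight = 8/12)
Feature=1: H = 0.8113 bits (weight = 4/12)
H(Y|Feature) = (8/12)×0.8113 + (4/12)×0.8113 = 0.8113 bits

Information Gain = 0.8113 - 0.8113 = 0.0000 bits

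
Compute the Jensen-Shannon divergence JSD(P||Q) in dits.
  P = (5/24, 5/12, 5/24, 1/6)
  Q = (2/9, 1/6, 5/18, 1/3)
0.0193 dits

Jensen-Shannon divergence is:
JSD(P||Q) = 0.5 × D_KL(P||M) + 0.5 × D_KL(Q||M)
where M = 0.5 × (P + Q) is the mixture distribution.

M = 0.5 × (5/24, 5/12, 5/24, 1/6) + 0.5 × (2/9, 1/6, 5/18, 1/3) = (0.215278, 7/24, 0.243056, 1/4)

D_KL(P||M) = 0.0183 dits
D_KL(Q||M) = 0.0203 dits

JSD(P||Q) = 0.5 × 0.0183 + 0.5 × 0.0203 = 0.0193 dits

Unlike KL divergence, JSD is symmetric and bounded: 0 ≤ JSD ≤ log(2).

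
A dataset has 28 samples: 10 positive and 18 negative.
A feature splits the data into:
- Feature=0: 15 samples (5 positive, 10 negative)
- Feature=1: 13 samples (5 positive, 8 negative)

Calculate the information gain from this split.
0.0021 bits

Information Gain = H(Y) - H(Y|Feature)

Before split:
P(positive) = 10/28 = 0.3571
H(Y) = 0.9403 bits

After split:
Feature=0: H = 0.9183 bits (weight = 15/28)
Feature=1: H = 0.9612 bits (weight = 13/28)
H(Y|Feature) = (15/28)×0.9183 + (13/28)×0.9612 = 0.9382 bits

Information Gain = 0.9403 - 0.9382 = 0.0021 bits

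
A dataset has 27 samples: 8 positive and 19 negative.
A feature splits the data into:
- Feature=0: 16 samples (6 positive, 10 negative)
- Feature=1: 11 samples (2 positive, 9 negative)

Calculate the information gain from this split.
0.0324 bits

Information Gain = H(Y) - H(Y|Feature)

Before split:
P(positive) = 8/27 = 0.2963
H(Y) = 0.8767 bits

After split:
Feature=0: H = 0.9544 bits (weight = 16/27)
Feature=1: H = 0.6840 bits (weight = 11/27)
H(Y|Feature) = (16/27)×0.9544 + (11/27)×0.6840 = 0.8443 bits

Information Gain = 0.8767 - 0.8443 = 0.0324 bits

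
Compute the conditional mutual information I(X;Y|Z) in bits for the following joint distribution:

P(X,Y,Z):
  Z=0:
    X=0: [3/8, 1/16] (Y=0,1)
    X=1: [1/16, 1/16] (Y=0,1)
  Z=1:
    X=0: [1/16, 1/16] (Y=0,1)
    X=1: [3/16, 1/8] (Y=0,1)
0.0486 bits

Conditional mutual information: I(X;Y|Z) = H(X|Z) + H(Y|Z) - H(X,Y|Z)

H(Z) = 0.9887
H(X,Z) = 1.7962 → H(X|Z) = 0.8075
H(Y,Z) = 1.8496 → H(Y|Z) = 0.8609
H(X,Y,Z) = 2.6085 → H(X,Y|Z) = 1.6198

I(X;Y|Z) = 0.8075 + 0.8609 - 1.6198 = 0.0486 bits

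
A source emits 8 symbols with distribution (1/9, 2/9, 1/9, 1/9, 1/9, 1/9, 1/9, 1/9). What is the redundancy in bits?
0.0523 bits

Redundancy measures how far a source is from maximum entropy:
R = H_max - H(X)

Maximum entropy for 8 symbols: H_max = log_2(8) = 3.0000 bits
Actual entropy: H(X) = 2.9477 bits
Redundancy: R = 3.0000 - 2.9477 = 0.0523 bits

This redundancy represents potential for compression: the source could be compressed by 0.0523 bits per symbol.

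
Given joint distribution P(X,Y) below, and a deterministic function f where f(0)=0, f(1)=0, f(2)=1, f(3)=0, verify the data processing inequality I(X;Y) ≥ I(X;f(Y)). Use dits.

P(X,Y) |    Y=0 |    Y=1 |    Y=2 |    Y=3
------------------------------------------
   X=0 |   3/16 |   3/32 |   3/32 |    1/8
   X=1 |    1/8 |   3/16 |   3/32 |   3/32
I(X;Y) = 0.0106, I(X;f(Y)) = 0.0000, inequality holds: 0.0106 ≥ 0.0000

Data Processing Inequality: For any Markov chain X → Y → Z, we have I(X;Y) ≥ I(X;Z).

Here Z = f(Y) is a deterministic function of Y, forming X → Y → Z.

Original I(X;Y) = 0.0106 dits

After applying f:
P(X,Z) where Z=f(Y):
- P(X,Z=0) = P(X,Y=0) + P(X,Y=1) + P(X,Y=3)
- P(X,Z=1) = P(X,Y=2)

I(X;Z) = I(X;f(Y)) = 0.0000 dits

Verification: 0.0106 ≥ 0.0000 ✓

Information cannot be created by processing; the function f can only lose information about X.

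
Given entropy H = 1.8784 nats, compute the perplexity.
6.5430

Perplexity is e^H (or exp(H) for natural log).

H = 1.8784 nats
Perplexity = e^1.8784 = 6.5430

Interpretation: The model's uncertainty is equivalent to choosing uniformly among 6.5 options.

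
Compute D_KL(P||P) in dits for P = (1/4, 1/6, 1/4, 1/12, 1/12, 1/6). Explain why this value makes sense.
0.0000 dits

KL divergence satisfies the Gibbs inequality: D_KL(P||Q) ≥ 0 for all distributions P, Q.

D_KL(P||Q) = Σ p(x) log(p(x)/q(x))
Each term is p(x) × log_10(p(x)/p(x)) = p(x) × log_10(1) = 0, so the sum is 0.
D_KL(P||Q) = 0.0000 dits

When P = Q, the KL divergence is exactly 0, as there is no 'divergence' between identical distributions.

This non-negativity is a fundamental property: relative entropy cannot be negative because it measures how different Q is from P.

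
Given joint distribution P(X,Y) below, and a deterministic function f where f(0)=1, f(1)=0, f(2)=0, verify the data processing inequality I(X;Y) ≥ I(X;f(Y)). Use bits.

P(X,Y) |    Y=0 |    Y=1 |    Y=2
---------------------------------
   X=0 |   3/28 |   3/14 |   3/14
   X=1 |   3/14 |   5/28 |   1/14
I(X;Y) = 0.0788, I(X;f(Y)) = 0.0569, inequality holds: 0.0788 ≥ 0.0569

Data Processing Inequality: For any Markov chain X → Y → Z, we have I(X;Y) ≥ I(X;Z).

Here Z = f(Y) is a deterministic function of Y, forming X → Y → Z.

Original I(X;Y) = 0.0788 bits

After applying f:
P(X,Z) where Z=f(Y):
- P(X,Z=0) = P(X,Y=1) + P(X,Y=2)
- P(X,Z=1) = P(X,Y=0)

I(X;Z) = I(X;f(Y)) = 0.0569 bits

Verification: 0.0788 ≥ 0.0569 ✓

Information cannot be created by processing; the function f can only lose information about X.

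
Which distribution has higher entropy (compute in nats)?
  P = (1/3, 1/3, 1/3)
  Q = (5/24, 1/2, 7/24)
P

Computing entropies in nats:
H(P) = 1.0986
H(Q) = 1.0327

Distribution P has higher entropy.

Intuition: The distribution closer to uniform (more spread out) has higher entropy.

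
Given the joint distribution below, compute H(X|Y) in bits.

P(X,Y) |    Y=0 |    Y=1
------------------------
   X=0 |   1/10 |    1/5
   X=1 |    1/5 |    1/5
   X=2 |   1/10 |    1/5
1.5510 bits

Using the chain rule: H(X|Y) = H(X,Y) - H(Y)

First, compute H(X,Y) = 2.5219 bits

Marginal P(Y) = (2/5, 3/5)
H(Y) = 0.9710 bits

H(X|Y) = H(X,Y) - H(Y) = 2.5219 - 0.9710 = 1.5510 bits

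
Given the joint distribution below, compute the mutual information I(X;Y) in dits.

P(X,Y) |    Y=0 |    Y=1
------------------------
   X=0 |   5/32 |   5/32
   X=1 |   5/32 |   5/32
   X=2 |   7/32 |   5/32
0.0014 dits

Mutual information: I(X;Y) = H(X) + H(Y) - H(X,Y)

Marginals:
P(X) = (5/16, 5/16, 3/8), H(X) = 0.4755 dits
P(Y) = (17/32, 15/32), H(Y) = 0.3002 dits

Joint entropy: H(X,Y) = 0.7742 dits

I(X;Y) = 0.4755 + 0.3002 - 0.7742 = 0.0014 dits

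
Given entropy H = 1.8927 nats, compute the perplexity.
6.6373

Perplexity is e^H (or exp(H) for natural log).

H = 1.8927 nats
Perplexity = e^1.8927 = 6.6373

Interpretation: The model's uncertainty is equivalent to choosing uniformly among 6.6 options.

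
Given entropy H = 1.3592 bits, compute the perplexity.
2.5654

Perplexity is 2^H (or exp(H) for natural log).

H = 1.3592 bits
Perplexity = 2^1.3592 = 2.5654

Interpretation: The model's uncertainty is equivalent to choosing uniformly among 2.6 options.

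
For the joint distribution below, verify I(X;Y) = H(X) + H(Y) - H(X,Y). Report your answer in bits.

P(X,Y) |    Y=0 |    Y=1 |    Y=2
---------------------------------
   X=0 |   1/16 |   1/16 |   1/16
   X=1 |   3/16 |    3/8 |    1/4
I(X;Y) = 0.0089 bits

Mutual information has multiple equivalent forms:
- I(X;Y) = H(X) - H(X|Y)
- I(X;Y) = H(Y) - H(Y|X)
- I(X;Y) = H(X) + H(Y) - H(X,Y)

Computing all quantities:
H(X) = 0.6962, H(Y) = 1.5462, H(X,Y) = 2.2335
H(X|Y) = 0.6873, H(Y|X) = 1.5372

Verification:
H(X) - H(X|Y) = 0.6962 - 0.6873 = 0.0089
H(Y) - H(Y|X) = 1.5462 - 1.5372 = 0.0089
H(X) + H(Y) - H(X,Y) = 0.6962 + 1.5462 - 2.2335 = 0.0089

All forms give I(X;Y) = 0.0089 bits. ✓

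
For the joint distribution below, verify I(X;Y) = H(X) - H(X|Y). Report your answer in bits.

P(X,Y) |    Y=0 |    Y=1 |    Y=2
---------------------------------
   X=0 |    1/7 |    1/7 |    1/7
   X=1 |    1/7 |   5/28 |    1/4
I(X;Y) = 0.0094 bits

Mutual information has multiple equivalent forms:
- I(X;Y) = H(X) - H(X|Y)
- I(X;Y) = H(Y) - H(Y|X)
- I(X;Y) = H(X) + H(Y) - H(X,Y)

Computing all quantities:
H(X) = 0.9852, H(Y) = 1.5722, H(X,Y) = 2.5480
H(X|Y) = 0.9758, H(Y|X) = 1.5628

Verification:
H(X) - H(X|Y) = 0.9852 - 0.9758 = 0.0094
H(Y) - H(Y|X) = 1.5722 - 1.5628 = 0.0094
H(X) + H(Y) - H(X,Y) = 0.9852 + 1.5722 - 2.5480 = 0.0094

All forms give I(X;Y) = 0.0094 bits. ✓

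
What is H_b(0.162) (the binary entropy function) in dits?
0.1924 dits

The binary entropy function is:
H(p) = -p log(p) - (1-p) log(1-p)

H(0.162) = -0.162 × log_10(0.162) - 0.838 × log_10(0.838)
H(0.162) = 0.1924 dits

Note: Binary entropy is maximized at p=0.5 (H=1 bit) and minimized at p=0 or p=1 (H=0).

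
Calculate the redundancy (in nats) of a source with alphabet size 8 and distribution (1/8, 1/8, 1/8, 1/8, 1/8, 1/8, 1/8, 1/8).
0.0000 nats

Redundancy measures how far a source is from maximum entropy:
R = H_max - H(X)

Maximum entropy for 8 symbols: H_max = log_e(8) = 2.0794 nats
Actual entropy: H(X) = 2.0794 nats
Redundancy: R = 2.0794 - 2.0794 = 0.0000 nats

This redundancy represents potential for compression: the source could be compressed by 0.0000 nats per symbol.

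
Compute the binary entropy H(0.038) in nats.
0.1615 nats

The binary entropy function is:
H(p) = -p log(p) - (1-p) log(1-p)

H(0.038) = -0.038 × log_e(0.038) - 0.962 × log_e(0.962)
H(0.038) = 0.1615 nats

Note: Binary entropy is maximized at p=0.5 (H=1 bit) and minimized at p=0 or p=1 (H=0).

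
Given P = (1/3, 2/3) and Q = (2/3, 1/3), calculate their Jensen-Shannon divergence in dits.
0.0246 dits

Jensen-Shannon divergence is:
JSD(P||Q) = 0.5 × D_KL(P||M) + 0.5 × D_KL(Q||M)
where M = 0.5 × (P + Q) is the mixture distribution.

M = 0.5 × (1/3, 2/3) + 0.5 × (2/3, 1/3) = (1/2, 1/2)

D_KL(P||M) = 0.0246 dits
D_KL(Q||M) = 0.0246 dits

JSD(P||Q) = 0.5 × 0.0246 + 0.5 × 0.0246 = 0.0246 dits

Unlike KL divergence, JSD is symmetric and bounded: 0 ≤ JSD ≤ log(2).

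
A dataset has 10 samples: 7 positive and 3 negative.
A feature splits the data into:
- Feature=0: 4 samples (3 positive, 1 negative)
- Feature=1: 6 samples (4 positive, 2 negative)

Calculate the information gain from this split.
0.0058 bits

Information Gain = H(Y) - H(Y|Feature)

Before split:
P(positive) = 7/10 = 0.7000
H(Y) = 0.8813 bits

After split:
Feature=0: H = 0.8113 bits (weight = 4/10)
Feature=1: H = 0.9183 bits (weight = 6/10)
H(Y|Feature) = (4/10)×0.8113 + (6/10)×0.9183 = 0.8755 bits

Information Gain = 0.8813 - 0.8755 = 0.0058 bits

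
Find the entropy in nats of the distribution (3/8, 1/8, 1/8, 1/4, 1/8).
1.4942 nats

Shannon entropy is H(X) = -Σ p(x) log p(x).

For P = (3/8, 1/8, 1/8, 1/4, 1/8):
H = -3/8 × log_e(3/8) -1/8 × log_e(1/8) -1/8 × log_e(1/8) -1/4 × log_e(1/4) -1/8 × log_e(1/8)
H = 1.4942 nats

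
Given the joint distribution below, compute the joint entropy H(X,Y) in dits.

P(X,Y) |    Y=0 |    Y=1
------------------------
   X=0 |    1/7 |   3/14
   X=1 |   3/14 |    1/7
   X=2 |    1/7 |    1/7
0.7696 dits

Joint entropy is H(X,Y) = -Σ_{x,y} p(x,y) log p(x,y).

Summing over all non-zero entries:
H(X,Y) = -[1/7·log_10(1/7) + 3/14·log_10(3/14) + 3/14·log_10(3/14) + 1/7·log_10(1/7) + 1/7·log_10(1/7) + 1/7·log_10(1/7)]
H(X,Y) = 0.7696 dits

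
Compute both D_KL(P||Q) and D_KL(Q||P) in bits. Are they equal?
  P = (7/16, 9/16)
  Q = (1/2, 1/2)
D_KL(P||Q) = 0.0113, D_KL(Q||P) = 0.0114

KL divergence is not symmetric: D_KL(P||Q) ≠ D_KL(Q||P) in general.

D_KL(P||Q) = 0.0113 bits
D_KL(Q||P) = 0.0114 bits

No, they are not equal!

This asymmetry is why KL divergence is not a true distance metric.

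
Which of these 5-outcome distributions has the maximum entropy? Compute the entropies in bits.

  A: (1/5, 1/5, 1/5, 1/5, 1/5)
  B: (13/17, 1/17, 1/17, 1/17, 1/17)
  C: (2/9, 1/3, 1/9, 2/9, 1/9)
A

For a discrete distribution over n outcomes, entropy is maximized by the uniform distribution.

Computing entropies:
H(A) = 2.3219 bits
H(B) = 1.2577 bits
H(C) = 2.1972 bits

The uniform distribution (where all probabilities equal 1/5) achieves the maximum entropy of log_2(5) = 2.3219 bits.

Distribution A has the highest entropy.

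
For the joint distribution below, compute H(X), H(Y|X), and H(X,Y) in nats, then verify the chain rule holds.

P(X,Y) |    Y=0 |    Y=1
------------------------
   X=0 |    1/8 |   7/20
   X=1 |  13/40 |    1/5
H(X,Y) = 1.3145, H(X) = 0.6919, H(Y|X) = 0.6226 (all in nats)

Chain rule: H(X,Y) = H(X) + H(Y|X)

Left side — joint entropy directly:
H(X,Y) = -Σ p(x,y) log p(x,y) = 1.3145 nats

Right side — compute H(Y|X) from the conditional distributions:
P(X) = (19/40, 21/40), so H(X) = 0.6919 nats
H(Y|X) = Σ_x P(X=x) · H(Y|X=x):
  P(Y|X=0) = (5/19, 14/19), H(Y|X=0) = 0.5763, weight P(X=0) = 19/40
  P(Y|X=1) = (13/21, 8/21), H(Y|X=1) = 0.6645, weight P(X=1) = 21/40
H(Y|X) = 0.6226 nats

H(X) + H(Y|X) = 0.6919 + 0.6226 = 1.3145 nats

Both sides equal 1.3145 nats. ✓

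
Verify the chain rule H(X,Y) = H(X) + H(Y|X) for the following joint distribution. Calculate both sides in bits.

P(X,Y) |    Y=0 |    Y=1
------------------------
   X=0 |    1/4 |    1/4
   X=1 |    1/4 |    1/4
H(X,Y) = 2.0000, H(X) = 1.0000, H(Y|X) = 1.0000 (all in bits)

Chain rule: H(X,Y) = H(X) + H(Y|X)

Left side — joint entropy directly:
H(X,Y) = -Σ p(x,y) log p(x,y) = 2.0000 bits

Right side — compute H(Y|X) from the conditional distributions:
P(X) = (1/2, 1/2), so H(X) = 1.0000 bits
H(Y|X) = Σ_x P(X=x) · H(Y|X=x):
  P(Y|X=0) = (1/2, 1/2), H(Y|X=0) = 1.0000, weight P(X=0) = 1/2
  P(Y|X=1) = (1/2, 1/2), H(Y|X=1) = 1.0000, weight P(X=1) = 1/2
H(Y|X) = 1.0000 bits

H(X) + H(Y|X) = 1.0000 + 1.0000 = 2.0000 bits

Both sides equal 2.0000 bits. ✓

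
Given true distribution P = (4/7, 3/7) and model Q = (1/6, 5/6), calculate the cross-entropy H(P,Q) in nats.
1.1020 nats

Cross-entropy: H(P,Q) = -Σ p(x) log q(x)

Alternatively: H(P,Q) = H(P) + D_KL(P||Q)
H(P) = 0.6829 nats
D_KL(P||Q) = 0.4191 nats

H(P,Q) = 0.6829 + 0.4191 = 1.1020 nats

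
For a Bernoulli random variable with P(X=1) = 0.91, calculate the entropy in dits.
0.1314 dits

The binary entropy function is:
H(p) = -p log(p) - (1-p) log(1-p)

H(0.91) = -0.91 × log_10(0.91) - 0.09 × log_10(0.09)
H(0.91) = 0.1314 dits

Note: Binary entropy is maximized at p=0.5 (H=1 bit) and minimized at p=0 or p=1 (H=0).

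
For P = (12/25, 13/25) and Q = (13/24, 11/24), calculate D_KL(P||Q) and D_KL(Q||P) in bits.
D_KL(P||Q) = 0.0110, D_KL(Q||P) = 0.0110

KL divergence is not symmetric: D_KL(P||Q) ≠ D_KL(Q||P) in general.

D_KL(P||Q) = 0.0110 bits
D_KL(Q||P) = 0.0110 bits

In this case they happen to be equal (to 4 decimal places).

This asymmetry is why KL divergence is not a true distance metric.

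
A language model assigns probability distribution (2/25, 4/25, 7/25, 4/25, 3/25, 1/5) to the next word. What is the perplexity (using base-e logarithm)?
5.5914

Perplexity is e^H (or exp(H) for natural log).

First, H = -Σ p log p = 1.7212 nats
Perplexity = e^1.7212 = 5.5914

Interpretation: The model's uncertainty is equivalent to choosing uniformly among 5.6 options.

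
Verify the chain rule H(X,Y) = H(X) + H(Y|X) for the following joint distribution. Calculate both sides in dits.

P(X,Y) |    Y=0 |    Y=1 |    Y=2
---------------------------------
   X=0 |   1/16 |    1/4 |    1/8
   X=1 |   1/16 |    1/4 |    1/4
H(X,Y) = 0.7149, H(X) = 0.2976, H(Y|X) = 0.4173 (all in dits)

Chain rule: H(X,Y) = H(X) + H(Y|X)

Left side — joint entropy directly:
H(X,Y) = -Σ p(x,y) log p(x,y) = 0.7149 dits

Right side — compute H(Y|X) from the conditional distributions:
P(X) = (7/16, 9/16), so H(X) = 0.2976 dits
H(Y|X) = Σ_x P(X=x) · H(Y|X=x):
  P(Y|X=0) = (1/7, 4/7, 2/7), H(Y|X=0) = 0.4151, weight P(X=0) = 7/16
  P(Y|X=1) = (1/9, 4/9, 4/9), H(Y|X=1) = 0.4191, weight P(X=1) = 9/16
H(Y|X) = 0.4173 dits

H(X) + H(Y|X) = 0.2976 + 0.4173 = 0.7149 dits

Both sides equal 0.7149 dits. ✓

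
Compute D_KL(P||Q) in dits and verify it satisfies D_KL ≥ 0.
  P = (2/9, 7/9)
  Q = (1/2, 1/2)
0.0710 dits

KL divergence satisfies the Gibbs inequality: D_KL(P||Q) ≥ 0 for all distributions P, Q.

D_KL(P||Q) = Σ p(x) log(p(x)/q(x))
Term by term:
  x=0: 2/9 × log_10[(2/9)/(1/2)] = -0.0783
  x=1: 7/9 × log_10[(7/9)/(1/2)] = 0.1492
D_KL(P||Q) = 0.0710 dits

D_KL(P||Q) = 0.0710 ≥ 0 ✓

This non-negativity is a fundamental property: relative entropy cannot be negative because it measures how different Q is from P.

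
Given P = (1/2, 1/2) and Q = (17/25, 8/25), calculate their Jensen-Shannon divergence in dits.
0.0073 dits

Jensen-Shannon divergence is:
JSD(P||Q) = 0.5 × D_KL(P||M) + 0.5 × D_KL(Q||M)
where M = 0.5 × (P + Q) is the mixture distribution.

M = 0.5 × (1/2, 1/2) + 0.5 × (17/25, 8/25) = (0.59, 0.41)

D_KL(P||M) = 0.0072 dits
D_KL(Q||M) = 0.0075 dits

JSD(P||Q) = 0.5 × 0.0072 + 0.5 × 0.0075 = 0.0073 dits

Unlike KL divergence, JSD is symmetric and bounded: 0 ≤ JSD ≤ log(2).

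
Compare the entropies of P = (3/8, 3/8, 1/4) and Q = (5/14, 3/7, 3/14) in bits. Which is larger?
P

Computing entropies in bits:
H(P) = 1.5613
H(Q) = 1.5306

Distribution P has higher entropy.

Intuition: The distribution closer to uniform (more spread out) has higher entropy.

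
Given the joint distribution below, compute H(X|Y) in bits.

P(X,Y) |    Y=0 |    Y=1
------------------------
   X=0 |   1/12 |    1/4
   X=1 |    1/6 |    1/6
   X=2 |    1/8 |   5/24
1.5524 bits

Using the chain rule: H(X|Y) = H(X,Y) - H(Y)

First, compute H(X,Y) = 2.5069 bits

Marginal P(Y) = (3/8, 5/8)
H(Y) = 0.9544 bits

H(X|Y) = H(X,Y) - H(Y) = 2.5069 - 0.9544 = 1.5524 bits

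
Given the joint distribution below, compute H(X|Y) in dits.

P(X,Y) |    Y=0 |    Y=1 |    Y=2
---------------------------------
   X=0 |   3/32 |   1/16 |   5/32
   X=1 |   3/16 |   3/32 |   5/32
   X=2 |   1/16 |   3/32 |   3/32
0.4554 dits

Using the chain rule: H(X|Y) = H(X,Y) - H(Y)

First, compute H(X,Y) = 0.9243 dits

Marginal P(Y) = (11/32, 1/4, 13/32)
H(Y) = 0.4689 dits

H(X|Y) = H(X,Y) - H(Y) = 0.9243 - 0.4689 = 0.4554 dits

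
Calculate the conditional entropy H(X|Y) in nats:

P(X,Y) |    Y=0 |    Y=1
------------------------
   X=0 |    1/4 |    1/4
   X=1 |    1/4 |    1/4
0.6931 nats

Using the chain rule: H(X|Y) = H(X,Y) - H(Y)

First, compute H(X,Y) = 1.3863 nats

Marginal P(Y) = (1/2, 1/2)
H(Y) = 0.6931 nats

H(X|Y) = H(X,Y) - H(Y) = 1.3863 - 0.6931 = 0.6931 nats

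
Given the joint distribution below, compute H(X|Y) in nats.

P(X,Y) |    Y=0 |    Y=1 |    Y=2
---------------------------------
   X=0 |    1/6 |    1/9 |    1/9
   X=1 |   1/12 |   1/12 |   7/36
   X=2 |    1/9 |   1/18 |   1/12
1.0496 nats

Using the chain rule: H(X|Y) = H(X,Y) - H(Y)

First, compute H(X,Y) = 2.1313 nats

Marginal P(Y) = (13/36, 1/4, 7/18)
H(Y) = 1.0817 nats

H(X|Y) = H(X,Y) - H(Y) = 2.1313 - 1.0817 = 1.0496 nats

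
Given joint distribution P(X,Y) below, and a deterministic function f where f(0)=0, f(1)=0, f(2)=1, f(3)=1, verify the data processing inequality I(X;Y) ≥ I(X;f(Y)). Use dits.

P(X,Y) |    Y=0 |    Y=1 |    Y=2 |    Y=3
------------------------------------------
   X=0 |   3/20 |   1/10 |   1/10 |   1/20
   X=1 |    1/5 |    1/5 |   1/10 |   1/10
I(X;Y) = 0.0039, I(X;f(Y)) = 0.0004, inequality holds: 0.0039 ≥ 0.0004

Data Processing Inequality: For any Markov chain X → Y → Z, we have I(X;Y) ≥ I(X;Z).

Here Z = f(Y) is a deterministic function of Y, forming X → Y → Z.

Original I(X;Y) = 0.0039 dits

After applying f:
P(X,Z) where Z=f(Y):
- P(X,Z=0) = P(X,Y=0) + P(X,Y=1)
- P(X,Z=1) = P(X,Y=2) + P(X,Y=3)

I(X;Z) = I(X;f(Y)) = 0.0004 dits

Verification: 0.0039 ≥ 0.0004 ✓

Information cannot be created by processing; the function f can only lose information about X.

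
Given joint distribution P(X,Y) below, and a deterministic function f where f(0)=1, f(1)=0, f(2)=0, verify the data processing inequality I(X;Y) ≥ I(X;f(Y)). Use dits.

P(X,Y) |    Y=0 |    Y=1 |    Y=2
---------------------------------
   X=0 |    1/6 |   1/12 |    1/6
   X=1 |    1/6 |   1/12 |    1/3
I(X;Y) = 0.0062, I(X;f(Y)) = 0.0031, inequality holds: 0.0062 ≥ 0.0031

Data Processing Inequality: For any Markov chain X → Y → Z, we have I(X;Y) ≥ I(X;Z).

Here Z = f(Y) is a deterministic function of Y, forming X → Y → Z.

Original I(X;Y) = 0.0062 dits

After applying f:
P(X,Z) where Z=f(Y):
- P(X,Z=0) = P(X,Y=1) + P(X,Y=2)
- P(X,Z=1) = P(X,Y=0)

I(X;Z) = I(X;f(Y)) = 0.0031 dits

Verification: 0.0062 ≥ 0.0031 ✓

Information cannot be created by processing; the function f can only lose information about X.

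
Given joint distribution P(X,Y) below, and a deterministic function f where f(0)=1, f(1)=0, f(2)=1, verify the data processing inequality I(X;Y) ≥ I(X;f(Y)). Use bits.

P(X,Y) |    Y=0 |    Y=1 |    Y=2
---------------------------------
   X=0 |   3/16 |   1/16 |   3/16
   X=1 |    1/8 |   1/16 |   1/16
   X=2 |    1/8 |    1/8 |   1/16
I(X;Y) = 0.0617, I(X;f(Y)) = 0.0462, inequality holds: 0.0617 ≥ 0.0462

Data Processing Inequality: For any Markov chain X → Y → Z, we have I(X;Y) ≥ I(X;Z).

Here Z = f(Y) is a deterministic function of Y, forming X → Y → Z.

Original I(X;Y) = 0.0617 bits

After applying f:
P(X,Z) where Z=f(Y):
- P(X,Z=0) = P(X,Y=1)
- P(X,Z=1) = P(X,Y=0) + P(X,Y=2)

I(X;Z) = I(X;f(Y)) = 0.0462 bits

Verification: 0.0617 ≥ 0.0462 ✓

Information cannot be created by processing; the function f can only lose information about X.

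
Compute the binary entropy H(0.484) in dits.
0.3008 dits

The binary entropy function is:
H(p) = -p log(p) - (1-p) log(1-p)

H(0.484) = -0.484 × log_10(0.484) - 0.516 × log_10(0.516)
H(0.484) = 0.3008 dits

Note: Binary entropy is maximized at p=0.5 (H=1 bit) and minimized at p=0 or p=1 (H=0).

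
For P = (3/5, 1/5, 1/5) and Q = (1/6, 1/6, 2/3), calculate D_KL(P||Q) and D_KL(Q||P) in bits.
D_KL(P||Q) = 0.8140, D_KL(Q||P) = 0.8061

KL divergence is not symmetric: D_KL(P||Q) ≠ D_KL(Q||P) in general.

D_KL(P||Q) = 0.8140 bits
D_KL(Q||P) = 0.8061 bits

No, they are not equal!

This asymmetry is why KL divergence is not a true distance metric.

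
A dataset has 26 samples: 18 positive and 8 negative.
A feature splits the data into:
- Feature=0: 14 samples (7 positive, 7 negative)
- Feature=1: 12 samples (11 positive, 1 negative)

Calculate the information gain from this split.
0.1610 bits

Information Gain = H(Y) - H(Y|Feature)

Before split:
P(positive) = 18/26 = 0.6923
H(Y) = 0.8905 bits

After split:
Feature=0: H = 1.0000 bits (weight = 14/26)
Feature=1: H = 0.4138 bits (weight = 12/26)
H(Y|Feature) = (14/26)×1.0000 + (12/26)×0.4138 = 0.7295 bits

Information Gain = 0.8905 - 0.7295 = 0.1610 bits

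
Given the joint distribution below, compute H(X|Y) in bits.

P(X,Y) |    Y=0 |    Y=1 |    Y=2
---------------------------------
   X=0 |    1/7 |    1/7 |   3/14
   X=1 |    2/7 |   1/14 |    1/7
0.9371 bits

Using the chain rule: H(X|Y) = H(X,Y) - H(Y)

First, compute H(X,Y) = 2.4677 bits

Marginal P(Y) = (3/7, 3/14, 5/14)
H(Y) = 1.5306 bits

H(X|Y) = H(X,Y) - H(Y) = 2.4677 - 1.5306 = 0.9371 bits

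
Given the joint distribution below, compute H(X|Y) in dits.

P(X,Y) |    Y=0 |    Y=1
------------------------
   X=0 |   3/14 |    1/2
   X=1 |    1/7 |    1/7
0.2523 dits

Using the chain rule: H(X|Y) = H(X,Y) - H(Y)

First, compute H(X,Y) = 0.5353 dits

Marginal P(Y) = (5/14, 9/14)
H(Y) = 0.2831 dits

H(X|Y) = H(X,Y) - H(Y) = 0.5353 - 0.2831 = 0.2523 dits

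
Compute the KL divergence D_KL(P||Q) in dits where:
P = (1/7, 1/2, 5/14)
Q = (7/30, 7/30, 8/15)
0.0729 dits

KL divergence: D_KL(P||Q) = Σ p(x) log(p(x)/q(x))

Computing term by term:
  x=0: 1/7 × log_10[(1/7)/(7/30)] = 1/7 × -0.2131 = -0.0304
  x=1: 1/2 × log_10[(1/2)/(7/30)] = 1/2 × 0.3310 = 0.1655
  x=2: 5/14 × log_10[(5/14)/(8/15)] = 5/14 × -0.1742 = -0.0622

D_KL(P||Q) = 0.0729 dits

Note: KL divergence is always non-negative and equals 0 iff P = Q.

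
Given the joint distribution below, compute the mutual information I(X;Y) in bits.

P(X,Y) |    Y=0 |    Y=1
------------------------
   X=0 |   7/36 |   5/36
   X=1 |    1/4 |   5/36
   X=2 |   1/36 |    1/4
0.1752 bits

Mutual information: I(X;Y) = H(X) + H(Y) - H(X,Y)

Marginals:
P(X) = (1/3, 7/18, 5/18), H(X) = 1.5715 bits
P(Y) = (17/36, 19/36), H(Y) = 0.9978 bits

Joint entropy: H(X,Y) = 2.3941 bits

I(X;Y) = 1.5715 + 0.9978 - 2.3941 = 0.1752 bits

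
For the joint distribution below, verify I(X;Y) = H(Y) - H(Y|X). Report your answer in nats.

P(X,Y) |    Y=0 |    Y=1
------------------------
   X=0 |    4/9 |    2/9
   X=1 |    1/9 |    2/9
I(X;Y) = 0.0504 nats

Mutual information has multiple equivalent forms:
- I(X;Y) = H(X) - H(X|Y)
- I(X;Y) = H(Y) - H(Y|X)
- I(X;Y) = H(X) + H(Y) - H(X,Y)

Computing all quantities:
H(X) = 0.6365, H(Y) = 0.6870, H(X,Y) = 1.2730
H(X|Y) = 0.5861, H(Y|X) = 0.6365

Verification:
H(X) - H(X|Y) = 0.6365 - 0.5861 = 0.0504
H(Y) - H(Y|X) = 0.6870 - 0.6365 = 0.0504
H(X) + H(Y) - H(X,Y) = 0.6365 + 0.6870 - 1.2730 = 0.0504

All forms give I(X;Y) = 0.0504 nats. ✓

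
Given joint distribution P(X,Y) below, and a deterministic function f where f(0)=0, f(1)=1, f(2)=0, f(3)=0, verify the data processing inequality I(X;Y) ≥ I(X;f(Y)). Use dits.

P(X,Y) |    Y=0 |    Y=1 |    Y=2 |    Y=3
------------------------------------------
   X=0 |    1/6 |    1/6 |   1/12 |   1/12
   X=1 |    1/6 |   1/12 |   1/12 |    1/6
I(X;Y) = 0.0123, I(X;f(Y)) = 0.0082, inequality holds: 0.0123 ≥ 0.0082

Data Processing Inequality: For any Markov chain X → Y → Z, we have I(X;Y) ≥ I(X;Z).

Here Z = f(Y) is a deterministic function of Y, forming X → Y → Z.

Original I(X;Y) = 0.0123 dits

After applying f:
P(X,Z) where Z=f(Y):
- P(X,Z=0) = P(X,Y=0) + P(X,Y=2) + P(X,Y=3)
- P(X,Z=1) = P(X,Y=1)

I(X;Z) = I(X;f(Y)) = 0.0082 dits

Verification: 0.0123 ≥ 0.0082 ✓

Information cannot be created by processing; the function f can only lose information about X.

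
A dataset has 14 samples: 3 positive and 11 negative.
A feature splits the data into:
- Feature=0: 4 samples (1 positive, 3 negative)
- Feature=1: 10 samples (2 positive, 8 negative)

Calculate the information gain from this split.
0.0021 bits

Information Gain = H(Y) - H(Y|Feature)

Before split:
P(positive) = 3/14 = 0.2143
H(Y) = 0.7496 bits

After split:
Feature=0: H = 0.8113 bits (weight = 4/14)
Feature=1: H = 0.7219 bits (weight = 10/14)
H(Y|Feature) = (4/14)×0.8113 + (10/14)×0.7219 = 0.7475 bits

Information Gain = 0.7496 - 0.7475 = 0.0021 bits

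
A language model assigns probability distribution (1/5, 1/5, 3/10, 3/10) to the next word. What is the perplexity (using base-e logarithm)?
3.9203

Perplexity is e^H (or exp(H) for natural log).

First, H = -Σ p log p = 1.3662 nats
Perplexity = e^1.3662 = 3.9203

Interpretation: The model's uncertainty is equivalent to choosing uniformly among 3.9 options.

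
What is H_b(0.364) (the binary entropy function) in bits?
0.9460 bits

The binary entropy function is:
H(p) = -p log(p) - (1-p) log(1-p)

H(0.364) = -0.364 × log_2(0.364) - 0.636 × log_2(0.636)
H(0.364) = 0.9460 bits

Note: Binary entropy is maximized at p=0.5 (H=1 bit) and minimized at p=0 or p=1 (H=0).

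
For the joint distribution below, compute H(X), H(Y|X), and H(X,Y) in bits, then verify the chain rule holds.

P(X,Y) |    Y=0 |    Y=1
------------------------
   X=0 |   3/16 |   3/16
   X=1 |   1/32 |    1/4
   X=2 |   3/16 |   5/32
H(X,Y) = 2.4332, H(X) = 1.5749, H(Y|X) = 0.8582 (all in bits)

Chain rule: H(X,Y) = H(X) + H(Y|X)

Left side — joint entropy directly:
H(X,Y) = -Σ p(x,y) log p(x,y) = 2.4332 bits

Right side — compute H(Y|X) from the conditional distributions:
P(X) = (3/8, 9/32, 11/32), so H(X) = 1.5749 bits
H(Y|X) = Σ_x P(X=x) · H(Y|X=x):
  P(Y|X=0) = (1/2, 1/2), H(Y|X=0) = 1.0000, weight P(X=0) = 3/8
  P(Y|X=1) = (1/9, 8/9), H(Y|X=1) = 0.5033, weight P(X=1) = 9/32
  P(Y|X=2) = (6/11, 5/11), H(Y|X=2) = 0.9940, weight P(X=2) = 11/32
H(Y|X) = 0.8582 bits

H(X) + H(Y|X) = 1.5749 + 0.8582 = 2.4332 bits

Both sides equal 2.4332 bits. ✓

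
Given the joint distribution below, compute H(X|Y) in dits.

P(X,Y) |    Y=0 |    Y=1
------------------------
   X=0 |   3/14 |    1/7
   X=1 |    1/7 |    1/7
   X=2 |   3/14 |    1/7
0.4730 dits

Using the chain rule: H(X|Y) = H(X,Y) - H(Y)

First, compute H(X,Y) = 0.7696 dits

Marginal P(Y) = (4/7, 3/7)
H(Y) = 0.2966 dits

H(X|Y) = H(X,Y) - H(Y) = 0.7696 - 0.2966 = 0.4730 dits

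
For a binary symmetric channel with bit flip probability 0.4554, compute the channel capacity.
0.0057 bits

For a binary symmetric channel (BSC) with error probability p:
Capacity C = 1 - H(p) bits per symbol

where H(p) = -p log₂(p) - (1-p) log₂(1-p) is the binary entropy function.

H(0.4554) = 0.9943 bits
C = 1 - 0.9943 = 0.0057 bits per symbol

This means we can reliably transmit up to 0.0057 bits of information per channel use.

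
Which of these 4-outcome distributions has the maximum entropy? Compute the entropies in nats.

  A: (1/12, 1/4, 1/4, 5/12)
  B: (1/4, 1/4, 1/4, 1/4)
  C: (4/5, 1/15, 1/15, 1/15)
B

For a discrete distribution over n outcomes, entropy is maximized by the uniform distribution.

Computing entropies:
H(A) = 1.2650 nats
H(B) = 1.3863 nats
H(C) = 0.7201 nats

The uniform distribution (where all probabilities equal 1/4) achieves the maximum entropy of log_e(4) = 1.3863 nats.

Distribution B has the highest entropy.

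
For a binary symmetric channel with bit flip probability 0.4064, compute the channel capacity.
0.0254 bits

For a binary symmetric channel (BSC) with error probability p:
Capacity C = 1 - H(p) bits per symbol

where H(p) = -p log₂(p) - (1-p) log₂(1-p) is the binary entropy function.

H(0.4064) = 0.9746 bits
C = 1 - 0.9746 = 0.0254 bits per symbol

This means we can reliably transmit up to 0.0254 bits of information per channel use.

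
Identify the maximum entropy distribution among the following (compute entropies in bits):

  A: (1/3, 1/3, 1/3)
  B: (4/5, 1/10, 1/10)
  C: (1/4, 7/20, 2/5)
A

For a discrete distribution over n outcomes, entropy is maximized by the uniform distribution.

Computing entropies:
H(A) = 1.5850 bits
H(B) = 0.9219 bits
H(C) = 1.5589 bits

The uniform distribution (where all probabilities equal 1/3) achieves the maximum entropy of log_2(3) = 1.5850 bits.

Distribution A has the highest entropy.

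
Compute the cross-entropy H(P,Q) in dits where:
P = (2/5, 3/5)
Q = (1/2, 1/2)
0.3010 dits

Cross-entropy: H(P,Q) = -Σ p(x) log q(x)

Alternatively: H(P,Q) = H(P) + D_KL(P||Q)
H(P) = 0.2923 dits
D_KL(P||Q) = 0.0087 dits

H(P,Q) = 0.2923 + 0.0087 = 0.3010 dits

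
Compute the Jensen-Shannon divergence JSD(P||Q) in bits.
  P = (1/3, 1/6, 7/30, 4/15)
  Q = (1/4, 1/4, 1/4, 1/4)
0.0108 bits

Jensen-Shannon divergence is:
JSD(P||Q) = 0.5 × D_KL(P||M) + 0.5 × D_KL(Q||M)
where M = 0.5 × (P + Q) is the mixture distribution.

M = 0.5 × (1/3, 1/6, 7/30, 4/15) + 0.5 × (1/4, 1/4, 1/4, 1/4) = (7/24, 5/24, 0.241667, 0.258333)

D_KL(P||M) = 0.0110 bits
D_KL(Q||M) = 0.0106 bits

JSD(P||Q) = 0.5 × 0.0110 + 0.5 × 0.0106 = 0.0108 bits

Unlike KL divergence, JSD is symmetric and bounded: 0 ≤ JSD ≤ log(2).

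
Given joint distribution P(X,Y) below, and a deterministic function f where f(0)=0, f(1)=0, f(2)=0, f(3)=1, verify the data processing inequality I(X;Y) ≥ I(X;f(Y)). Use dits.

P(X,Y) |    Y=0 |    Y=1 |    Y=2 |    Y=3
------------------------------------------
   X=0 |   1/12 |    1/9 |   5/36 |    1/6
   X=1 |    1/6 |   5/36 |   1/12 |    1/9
I(X;Y) = 0.0123, I(X;f(Y)) = 0.0034, inequality holds: 0.0123 ≥ 0.0034

Data Processing Inequality: For any Markov chain X → Y → Z, we have I(X;Y) ≥ I(X;Z).

Here Z = f(Y) is a deterministic function of Y, forming X → Y → Z.

Original I(X;Y) = 0.0123 dits

After applying f:
P(X,Z) where Z=f(Y):
- P(X,Z=0) = P(X,Y=0) + P(X,Y=1) + P(X,Y=2)
- P(X,Z=1) = P(X,Y=3)

I(X;Z) = I(X;f(Y)) = 0.0034 dits

Verification: 0.0123 ≥ 0.0034 ✓

Information cannot be created by processing; the function f can only lose information about X.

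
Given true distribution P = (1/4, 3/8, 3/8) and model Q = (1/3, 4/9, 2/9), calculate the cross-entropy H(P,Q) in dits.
0.4963 dits

Cross-entropy: H(P,Q) = -Σ p(x) log q(x)

Alternatively: H(P,Q) = H(P) + D_KL(P||Q)
H(P) = 0.4700 dits
D_KL(P||Q) = 0.0263 dits

H(P,Q) = 0.4700 + 0.0263 = 0.4963 dits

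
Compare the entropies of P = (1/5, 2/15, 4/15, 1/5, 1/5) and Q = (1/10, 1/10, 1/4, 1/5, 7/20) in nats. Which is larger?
P

Computing entropies in nats:
H(P) = 1.5868
H(Q) = 1.4964

Distribution P has higher entropy.

Intuition: The distribution closer to uniform (more spread out) has higher entropy.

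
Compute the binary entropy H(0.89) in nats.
0.3465 nats

The binary entropy function is:
H(p) = -p log(p) - (1-p) log(1-p)

H(0.89) = -0.89 × log_e(0.89) - 0.11 × log_e(0.11)
H(0.89) = 0.3465 nats

Note: Binary entropy is maximized at p=0.5 (H=1 bit) and minimized at p=0 or p=1 (H=0).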